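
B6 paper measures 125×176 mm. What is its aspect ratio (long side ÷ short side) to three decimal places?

1.408

176 / 125 = 1.408
ISO 216 targets √2 ≈ 1.414; the -0.006 deviation is from mm rounding.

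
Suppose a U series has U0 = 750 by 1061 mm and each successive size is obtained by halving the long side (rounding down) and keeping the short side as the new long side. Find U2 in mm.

375 × 530 mm

U1: ⌊1061/2⌋ × 750 = 530 × 750 mm
U2: ⌊750/2⌋ × 530 = 375 × 530 mm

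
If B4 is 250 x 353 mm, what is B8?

B5: ⌊353/2⌋ × 250 = 176 × 250 mm
B6: ⌊250/2⌋ × 176 = 125 × 176 mm
B7: ⌊176/2⌋ × 125 = 88 × 125 mm
B8: ⌊125/2⌋ × 88 = 62 × 88 mm

62 × 88 mm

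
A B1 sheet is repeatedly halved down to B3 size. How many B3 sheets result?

B1 = 707 × 1000 mm; B3 = 353 × 500 mm.
Each halving step doubles the count; 2 steps from B1 to B3.
2^2 = 4.

4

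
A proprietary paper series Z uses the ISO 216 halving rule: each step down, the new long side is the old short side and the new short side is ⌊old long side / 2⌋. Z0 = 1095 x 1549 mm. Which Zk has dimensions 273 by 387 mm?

Z4

Z0: 1095 × 1549 mm
Z1: 774 × 1095 mm
Z2: 547 × 774 mm
Z3: 387 × 547 mm
Z4: 273 × 387 mm
Z5: 193 × 273 mm
→ matches Z4.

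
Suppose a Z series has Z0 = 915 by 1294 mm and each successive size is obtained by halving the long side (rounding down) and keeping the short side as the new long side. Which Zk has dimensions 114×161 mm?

Z6

Z0: 915 × 1294 mm
Z1: 647 × 915 mm
Z2: 457 × 647 mm
Z3: 323 × 457 mm
Z4: 228 × 323 mm
Z5: 161 × 228 mm
Z6: 114 × 161 mm
Z7: 80 × 114 mm
→ matches Z6.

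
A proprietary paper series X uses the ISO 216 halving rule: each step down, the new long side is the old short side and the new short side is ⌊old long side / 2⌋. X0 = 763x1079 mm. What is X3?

X1: ⌊1079/2⌋ × 763 = 539 × 763 mm
X2: ⌊763/2⌋ × 539 = 381 × 539 mm
X3: ⌊539/2⌋ × 381 = 269 × 381 mm

269 × 381 mm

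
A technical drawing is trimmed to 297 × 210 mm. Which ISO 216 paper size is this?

A4 (210 × 297 mm)

Aspect ratio 297/210 ≈ 1.414 — close to the ISO √2 ≈ 1.414.
In the A-series (A0 area = 1 m²): A4 = 210 × 297 mm.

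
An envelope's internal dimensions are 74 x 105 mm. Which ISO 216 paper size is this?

A7 (74 × 105 mm)

Aspect ratio 105/74 ≈ 1.419 — close to the ISO √2 ≈ 1.414.
In the A-series (A0 area = 1 m²): A7 = 74 × 105 mm.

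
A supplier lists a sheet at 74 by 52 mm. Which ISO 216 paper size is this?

A8 (52 × 74 mm)

Aspect ratio 74/52 ≈ 1.423 — close to the ISO √2 ≈ 1.414.
In the A-series (A0 area = 1 m²): A8 = 52 × 74 mm.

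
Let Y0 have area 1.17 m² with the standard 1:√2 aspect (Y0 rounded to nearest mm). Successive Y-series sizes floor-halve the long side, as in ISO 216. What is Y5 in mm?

160 × 227 mm

Let Y0's short side be w mm. w · w√2 = 1.17 m² = 1,170,000 mm², so w ≈ 909.6 mm and w√2 ≈ 1286.3 mm → Y0 = 910 × 1286 mm.
Y1: ⌊1286/2⌋ × 910 = 643 × 910 mm
Y2: ⌊910/2⌋ × 643 = 455 × 643 mm
Y3: ⌊643/2⌋ × 455 = 321 × 455 mm
Y4: ⌊455/2⌋ × 321 = 227 × 321 mm
Y5: ⌊321/2⌋ × 227 = 160 × 227 mm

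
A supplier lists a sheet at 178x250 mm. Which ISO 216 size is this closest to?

B5 (176 × 250 mm)

Aspect ratio 250/178 ≈ 1.404 — close to the ISO √2 ≈ 1.414.
In the B-series (B0 = 1000 × 1414 mm): B5 = 176 × 250 mm.
Off by 2 mm total — nearest standard size.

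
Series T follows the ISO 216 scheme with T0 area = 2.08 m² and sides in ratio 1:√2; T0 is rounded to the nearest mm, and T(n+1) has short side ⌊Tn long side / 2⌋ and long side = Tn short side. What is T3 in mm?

428 × 606 mm

Let T0's short side be w mm. w · w√2 = 2.08 m² = 2,080,000 mm², so w ≈ 1212.8 mm and w√2 ≈ 1715.1 mm → T0 = 1213 × 1715 mm.
T1: ⌊1715/2⌋ × 1213 = 857 × 1213 mm
T2: ⌊1213/2⌋ × 857 = 606 × 857 mm
T3: ⌊857/2⌋ × 606 = 428 × 606 mm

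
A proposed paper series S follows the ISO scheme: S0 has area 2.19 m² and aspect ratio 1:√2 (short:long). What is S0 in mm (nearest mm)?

1244 × 1760 mm

Let the short side be w mm. Then w · w√2 = 2.19 m² = 2,190,000 mm².
w² = 2,190,000/√2, so w ≈ 1244.4 mm; long side = w√2 ≈ 1759.9 mm.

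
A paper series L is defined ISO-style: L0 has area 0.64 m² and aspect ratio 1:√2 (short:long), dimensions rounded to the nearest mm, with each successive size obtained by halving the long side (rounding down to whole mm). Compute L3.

Let L0's short side be w mm. w · w√2 = 0.64 m² = 640,000 mm², so w ≈ 672.7 mm and w√2 ≈ 951.4 mm → L0 = 673 × 951 mm.
L1: ⌊951/2⌋ × 673 = 475 × 673 mm
L2: ⌊673/2⌋ × 475 = 336 × 475 mm
L3: ⌊475/2⌋ × 336 = 237 × 336 mm

237 × 336 mm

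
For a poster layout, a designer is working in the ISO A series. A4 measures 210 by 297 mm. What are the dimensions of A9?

A5: ⌊297/2⌋ × 210 = 148 × 210 mm
A6: ⌊210/2⌋ × 148 = 105 × 148 mm
A7: ⌊148/2⌋ × 105 = 74 × 105 mm
A8: ⌊105/2⌋ × 74 = 52 × 74 mm
A9: ⌊74/2⌋ × 52 = 37 × 52 mm

37 × 52 mm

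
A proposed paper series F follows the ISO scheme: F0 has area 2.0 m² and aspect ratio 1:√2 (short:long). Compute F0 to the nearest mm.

1189 × 1682 mm

Let the short side be w mm. Then w · w√2 = 2.0 m² = 2,000,000 mm².
w² = 2,000,000/√2, so w ≈ 1189.2 mm; long side = w√2 ≈ 1681.8 mm.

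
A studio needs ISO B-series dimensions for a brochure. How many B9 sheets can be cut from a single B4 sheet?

Each ISO step halves the sheet: 1 × B4 → 2 × B5 → 4 × B6 → 8 × B7 → …
From B4 to B9 is 5 halving steps: 2^5 = 32.

32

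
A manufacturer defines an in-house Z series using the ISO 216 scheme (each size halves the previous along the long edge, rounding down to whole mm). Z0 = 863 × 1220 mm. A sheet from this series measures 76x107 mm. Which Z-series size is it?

Z7

Z0: 863 × 1220 mm
Z1: 610 × 863 mm
Z2: 431 × 610 mm
Z3: 305 × 431 mm
Z4: 215 × 305 mm
Z5: 152 × 215 mm
Z6: 107 × 152 mm
Z7: 76 × 107 mm
Z8: 53 × 76 mm
→ matches Z7.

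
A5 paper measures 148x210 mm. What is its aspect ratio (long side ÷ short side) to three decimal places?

1.419

210 / 148 = 1.419
ISO 216 targets √2 ≈ 1.414; the +0.005 deviation is from mm rounding.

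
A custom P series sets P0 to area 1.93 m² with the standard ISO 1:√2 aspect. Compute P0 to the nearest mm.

1168 × 1652 mm

Let the short side be w mm. Then w · w√2 = 1.93 m² = 1,930,000 mm².
w² = 1,930,000/√2, so w ≈ 1168.2 mm; long side = w√2 ≈ 1652.1 mm.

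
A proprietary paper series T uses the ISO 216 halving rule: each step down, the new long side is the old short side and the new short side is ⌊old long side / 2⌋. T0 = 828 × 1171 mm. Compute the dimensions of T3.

T1: ⌊1171/2⌋ × 828 = 585 × 828 mm
T2: ⌊828/2⌋ × 585 = 414 × 585 mm
T3: ⌊585/2⌋ × 414 = 292 × 414 mm

292 × 414 mm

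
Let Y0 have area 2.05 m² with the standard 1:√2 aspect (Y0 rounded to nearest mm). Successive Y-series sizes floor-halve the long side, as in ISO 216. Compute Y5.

212 × 301 mm

Let Y0's short side be w mm. w · w√2 = 2.05 m² = 2,050,000 mm², so w ≈ 1204.0 mm and w√2 ≈ 1702.7 mm → Y0 = 1204 × 1703 mm.
Y1: ⌊1703/2⌋ × 1204 = 851 × 1204 mm
Y2: ⌊1204/2⌋ × 851 = 602 × 851 mm
Y3: ⌊851/2⌋ × 602 = 425 × 602 mm
Y4: ⌊602/2⌋ × 425 = 301 × 425 mm
Y5: ⌊425/2⌋ × 301 = 212 × 301 mm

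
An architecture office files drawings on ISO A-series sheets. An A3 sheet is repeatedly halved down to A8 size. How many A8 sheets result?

32

Each ISO step halves the sheet: 1 × A3 → 2 × A4 → 4 × A5 → 8 × A6 → …
From A3 to A8 is 5 halving steps: 2^5 = 32.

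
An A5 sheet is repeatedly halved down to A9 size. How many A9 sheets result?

16

Each ISO step halves the sheet: 1 × A5 → 2 × A6 → 4 × A7 → 8 × A8 → …
From A5 to A9 is 4 halving steps: 2^4 = 16.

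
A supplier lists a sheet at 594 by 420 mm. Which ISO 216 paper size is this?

Aspect ratio 594/420 ≈ 1.414 — close to the ISO √2 ≈ 1.414.
In the A-series (A0 area = 1 m²): A2 = 420 × 594 mm.

A2 (420 × 594 mm)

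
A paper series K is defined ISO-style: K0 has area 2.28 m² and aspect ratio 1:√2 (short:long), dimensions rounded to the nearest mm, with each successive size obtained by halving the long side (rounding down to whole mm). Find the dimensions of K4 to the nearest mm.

317 × 449 mm

Let K0's short side be w mm. w · w√2 = 2.28 m² = 2,280,000 mm², so w ≈ 1269.7 mm and w√2 ≈ 1795.7 mm → K0 = 1270 × 1796 mm.
K1: ⌊1796/2⌋ × 1270 = 898 × 1270 mm
K2: ⌊1270/2⌋ × 898 = 635 × 898 mm
K3: ⌊898/2⌋ × 635 = 449 × 635 mm
K4: ⌊635/2⌋ × 449 = 317 × 449 mm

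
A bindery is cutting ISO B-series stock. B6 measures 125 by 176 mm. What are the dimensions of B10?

B7: ⌊176/2⌋ × 125 = 88 × 125 mm
B8: ⌊125/2⌋ × 88 = 62 × 88 mm
B9: ⌊88/2⌋ × 62 = 44 × 62 mm
B10: ⌊62/2⌋ × 44 = 31 × 44 mm

31 × 44 mm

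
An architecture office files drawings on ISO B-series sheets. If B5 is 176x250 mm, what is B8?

62 × 88 mm

B6: ⌊250/2⌋ × 176 = 125 × 176 mm
B7: ⌊176/2⌋ × 125 = 88 × 125 mm
B8: ⌊125/2⌋ × 88 = 62 × 88 mm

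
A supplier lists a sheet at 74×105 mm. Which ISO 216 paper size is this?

A7 (74 × 105 mm)

Aspect ratio 105/74 ≈ 1.419 — close to the ISO √2 ≈ 1.414.
In the A-series (A0 area = 1 m²): A7 = 74 × 105 mm.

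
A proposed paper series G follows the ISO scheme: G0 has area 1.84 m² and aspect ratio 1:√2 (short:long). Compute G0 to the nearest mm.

1141 × 1613 mm

Let the short side be w mm. Then w · w√2 = 1.84 m² = 1,840,000 mm².
w² = 1,840,000/√2, so w ≈ 1140.6 mm; long side = w√2 ≈ 1613.1 mm.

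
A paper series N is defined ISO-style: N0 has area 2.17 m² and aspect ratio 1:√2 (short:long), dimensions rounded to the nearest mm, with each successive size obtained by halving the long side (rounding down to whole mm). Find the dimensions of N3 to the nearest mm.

Let N0's short side be w mm. w · w√2 = 2.17 m² = 2,170,000 mm², so w ≈ 1238.7 mm and w√2 ≈ 1751.8 mm → N0 = 1239 × 1752 mm.
N1: ⌊1752/2⌋ × 1239 = 876 × 1239 mm
N2: ⌊1239/2⌋ × 876 = 619 × 876 mm
N3: ⌊876/2⌋ × 619 = 438 × 619 mm

438 × 619 mm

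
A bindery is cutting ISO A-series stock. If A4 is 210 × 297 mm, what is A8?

52 × 74 mm

A5: ⌊297/2⌋ × 210 = 148 × 210 mm
A6: ⌊210/2⌋ × 148 = 105 × 148 mm
A7: ⌊148/2⌋ × 105 = 74 × 105 mm
A8: ⌊105/2⌋ × 74 = 52 × 74 mm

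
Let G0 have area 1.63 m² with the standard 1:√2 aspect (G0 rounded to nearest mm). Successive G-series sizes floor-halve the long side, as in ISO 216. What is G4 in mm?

Let G0's short side be w mm. w · w√2 = 1.63 m² = 1,630,000 mm², so w ≈ 1073.6 mm and w√2 ≈ 1518.3 mm → G0 = 1074 × 1518 mm.
G1: ⌊1518/2⌋ × 1074 = 759 × 1074 mm
G2: ⌊1074/2⌋ × 759 = 537 × 759 mm
G3: ⌊759/2⌋ × 537 = 379 × 537 mm
G4: ⌊537/2⌋ × 379 = 268 × 379 mm

268 × 379 mm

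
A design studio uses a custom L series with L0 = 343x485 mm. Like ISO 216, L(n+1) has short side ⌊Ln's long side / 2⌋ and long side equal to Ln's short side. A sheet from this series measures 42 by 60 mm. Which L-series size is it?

L6

L0: 343 × 485 mm
L1: 242 × 343 mm
L2: 171 × 242 mm
L3: 121 × 171 mm
L4: 85 × 121 mm
L5: 60 × 85 mm
L6: 42 × 60 mm
L7: 30 × 42 mm
→ matches L6.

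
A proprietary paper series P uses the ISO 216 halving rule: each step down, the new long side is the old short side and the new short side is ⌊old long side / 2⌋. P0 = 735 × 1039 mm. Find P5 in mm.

129 × 183 mm

P1: ⌊1039/2⌋ × 735 = 519 × 735 mm
P2: ⌊735/2⌋ × 519 = 367 × 519 mm
P3: ⌊519/2⌋ × 367 = 259 × 367 mm
P4: ⌊367/2⌋ × 259 = 183 × 259 mm
P5: ⌊259/2⌋ × 183 = 129 × 183 mm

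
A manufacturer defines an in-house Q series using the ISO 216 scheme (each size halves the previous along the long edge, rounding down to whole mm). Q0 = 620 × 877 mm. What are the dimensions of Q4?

155 × 219 mm

Q1: ⌊877/2⌋ × 620 = 438 × 620 mm
Q2: ⌊620/2⌋ × 438 = 310 × 438 mm
Q3: ⌊438/2⌋ × 310 = 219 × 310 mm
Q4: ⌊310/2⌋ × 219 = 155 × 219 mm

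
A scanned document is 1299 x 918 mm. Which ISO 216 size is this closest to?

Aspect ratio 1299/918 ≈ 1.415 — close to the ISO √2 ≈ 1.414.
In the C-series (envelope sizes, between A and B): C0 = 917 × 1297 mm.
Off by 3 mm total — nearest standard size.

C0 (917 × 1297 mm)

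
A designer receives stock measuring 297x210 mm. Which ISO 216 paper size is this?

Aspect ratio 297/210 ≈ 1.414 — close to the ISO √2 ≈ 1.414.
In the A-series (A0 area = 1 m²): A4 = 210 × 297 mm.

A4 (210 × 297 mm)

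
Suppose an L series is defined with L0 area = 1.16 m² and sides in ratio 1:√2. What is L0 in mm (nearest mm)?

Let the short side be w mm. Then w · w√2 = 1.16 m² = 1,160,000 mm².
w² = 1,160,000/√2, so w ≈ 905.7 mm; long side = w√2 ≈ 1280.8 mm.

906 × 1281 mm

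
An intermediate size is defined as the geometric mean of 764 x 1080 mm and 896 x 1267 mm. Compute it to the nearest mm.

827 × 1170 mm

Short side: √(764 · 896) = √684544 ≈ 827.4 → 827 mm
Long side: √(1080 · 1267) = √1368360 ≈ 1169.8 → 1170 mm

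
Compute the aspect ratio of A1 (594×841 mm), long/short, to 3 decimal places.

1.416

841 / 594 = 1.416
ISO 216 targets √2 ≈ 1.414; the +0.002 deviation is from mm rounding.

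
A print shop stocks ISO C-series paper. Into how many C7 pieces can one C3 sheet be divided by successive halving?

16

C3 = 324 × 458 mm; C7 = 81 × 114 mm.
Each halving step doubles the count; 4 steps from C3 to C7.
2^4 = 16.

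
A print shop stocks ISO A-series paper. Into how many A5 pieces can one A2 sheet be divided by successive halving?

8

Each ISO step halves the sheet: 1 × A2 → 2 × A3 → 4 × A4 → 8 × A5
From A2 to A5 is 3 halving steps: 2^3 = 8.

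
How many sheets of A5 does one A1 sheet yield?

Each ISO step halves the sheet: 1 × A1 → 2 × A2 → 4 × A3 → 8 × A4 → …
From A1 to A5 is 4 halving steps: 2^4 = 16.

16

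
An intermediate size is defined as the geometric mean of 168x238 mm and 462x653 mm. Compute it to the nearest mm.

279 × 394 mm

Short side: √(168 · 462) = √77616 ≈ 278.6 → 279 mm
Long side: √(238 · 653) = √155414 ≈ 394.2 → 394 mm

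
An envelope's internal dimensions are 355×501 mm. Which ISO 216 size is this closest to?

Aspect ratio 501/355 ≈ 1.411 — close to the ISO √2 ≈ 1.414.
In the B-series (B0 = 1000 × 1414 mm): B3 = 353 × 500 mm.
Off by 3 mm total — nearest standard size.

B3 (353 × 500 mm)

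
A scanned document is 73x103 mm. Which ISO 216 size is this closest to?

Aspect ratio 103/73 ≈ 1.411 — close to the ISO √2 ≈ 1.414.
In the A-series (A0 area = 1 m²): A7 = 74 × 105 mm.
Off by 3 mm total — nearest standard size.

A7 (74 × 105 mm)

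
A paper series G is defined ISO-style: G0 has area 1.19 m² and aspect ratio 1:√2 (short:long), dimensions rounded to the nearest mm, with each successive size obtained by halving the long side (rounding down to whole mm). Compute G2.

458 × 648 mm

Let G0's short side be w mm. w · w√2 = 1.19 m² = 1,190,000 mm², so w ≈ 917.3 mm and w√2 ≈ 1297.3 mm → G0 = 917 × 1297 mm.
G1: ⌊1297/2⌋ × 917 = 648 × 917 mm
G2: ⌊917/2⌋ × 648 = 458 × 648 mm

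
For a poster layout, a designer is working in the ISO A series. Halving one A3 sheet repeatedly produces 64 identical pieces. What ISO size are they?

A9

64 = 2^6, so 6 halving steps.
A3 → A4 → … → A9 after 6 steps.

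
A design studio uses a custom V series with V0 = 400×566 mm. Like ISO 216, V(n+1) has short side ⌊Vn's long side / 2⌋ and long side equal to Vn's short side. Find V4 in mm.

V1: ⌊566/2⌋ × 400 = 283 × 400 mm
V2: ⌊400/2⌋ × 283 = 200 × 283 mm
V3: ⌊283/2⌋ × 200 = 141 × 200 mm
V4: ⌊200/2⌋ × 141 = 100 × 141 mm

100 × 141 mm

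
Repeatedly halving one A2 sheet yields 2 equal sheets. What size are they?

2 = 2^1, so 1 halving step.
A2 → A3 → … → A3 after 1 step.

A3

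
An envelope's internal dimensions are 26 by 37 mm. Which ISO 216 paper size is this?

A10 (26 × 37 mm)

Aspect ratio 37/26 ≈ 1.423 — close to the ISO √2 ≈ 1.414.
In the A-series (A0 area = 1 m²): A10 = 26 × 37 mm.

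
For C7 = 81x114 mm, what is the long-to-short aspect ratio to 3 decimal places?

1.407

114 / 81 = 1.407
ISO 216 targets √2 ≈ 1.414; the -0.007 deviation is from mm rounding.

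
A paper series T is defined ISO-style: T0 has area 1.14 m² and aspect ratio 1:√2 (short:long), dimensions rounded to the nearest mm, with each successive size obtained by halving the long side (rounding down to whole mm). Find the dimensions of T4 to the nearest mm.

Let T0's short side be w mm. w · w√2 = 1.14 m² = 1,140,000 mm², so w ≈ 897.8 mm and w√2 ≈ 1269.7 mm → T0 = 898 × 1270 mm.
T1: ⌊1270/2⌋ × 898 = 635 × 898 mm
T2: ⌊898/2⌋ × 635 = 449 × 635 mm
T3: ⌊635/2⌋ × 449 = 317 × 449 mm
T4: ⌊449/2⌋ × 317 = 224 × 317 mm

224 × 317 mm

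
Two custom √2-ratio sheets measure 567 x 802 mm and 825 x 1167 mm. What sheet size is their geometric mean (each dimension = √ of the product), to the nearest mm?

684 × 967 mm

Short side: √(567 · 825) = √467775 ≈ 683.9 → 684 mm
Long side: √(802 · 1167) = √935934 ≈ 967.4 → 967 mm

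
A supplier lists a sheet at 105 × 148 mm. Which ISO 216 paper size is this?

A6 (105 × 148 mm)

Aspect ratio 148/105 ≈ 1.410 — close to the ISO √2 ≈ 1.414.
In the A-series (A0 area = 1 m²): A6 = 105 × 148 mm.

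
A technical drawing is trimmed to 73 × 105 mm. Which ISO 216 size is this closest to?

A7 (74 × 105 mm)

Aspect ratio 105/73 ≈ 1.438 (ISO target is √2 ≈ 1.414).
In the A-series (A0 area = 1 m²): A7 = 74 × 105 mm.
Off by 1 mm total — nearest standard size.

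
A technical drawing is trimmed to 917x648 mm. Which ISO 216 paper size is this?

Aspect ratio 917/648 ≈ 1.415 — close to the ISO √2 ≈ 1.414.
In the C-series (envelope sizes, between A and B): C1 = 648 × 917 mm.

C1 (648 × 917 mm)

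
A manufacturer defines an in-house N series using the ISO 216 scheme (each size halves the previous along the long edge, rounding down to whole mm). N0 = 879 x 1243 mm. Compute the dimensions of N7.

N1 = 621 × 879 mm (from N0 by 1 halving).
N2: ⌊879/2⌋ × 621 = 439 × 621 mm
N3: ⌊621/2⌋ × 439 = 310 × 439 mm
N4: ⌊439/2⌋ × 310 = 219 × 310 mm
N5: ⌊310/2⌋ × 219 = 155 × 219 mm
N6: ⌊219/2⌋ × 155 = 109 × 155 mm
N7: ⌊155/2⌋ × 109 = 77 × 109 mm

77 × 109 mm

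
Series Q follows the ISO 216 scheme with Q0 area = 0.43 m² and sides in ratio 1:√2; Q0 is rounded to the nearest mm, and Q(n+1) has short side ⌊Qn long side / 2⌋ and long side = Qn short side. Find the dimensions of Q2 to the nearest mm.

275 × 390 mm

Let Q0's short side be w mm. w · w√2 = 0.43 m² = 430,000 mm², so w ≈ 551.4 mm and w√2 ≈ 779.8 mm → Q0 = 551 × 780 mm.
Q1: ⌊780/2⌋ × 551 = 390 × 551 mm
Q2: ⌊551/2⌋ × 390 = 275 × 390 mm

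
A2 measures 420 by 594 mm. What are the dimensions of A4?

210 × 297 mm

A3: ⌊594/2⌋ × 420 = 297 × 420 mm
A4: ⌊420/2⌋ × 297 = 210 × 297 mm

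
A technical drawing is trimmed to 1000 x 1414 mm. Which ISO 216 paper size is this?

B0 (1000 × 1414 mm)

Aspect ratio 1414/1000 ≈ 1.414 — close to the ISO √2 ≈ 1.414.
In the B-series (B0 = 1000 × 1414 mm): B0 = 1000 × 1414 mm.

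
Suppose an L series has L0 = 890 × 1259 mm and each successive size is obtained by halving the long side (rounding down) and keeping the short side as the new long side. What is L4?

L1: ⌊1259/2⌋ × 890 = 629 × 890 mm
L2: ⌊890/2⌋ × 629 = 445 × 629 mm
L3: ⌊629/2⌋ × 445 = 314 × 445 mm
L4: ⌊445/2⌋ × 314 = 222 × 314 mm

222 × 314 mm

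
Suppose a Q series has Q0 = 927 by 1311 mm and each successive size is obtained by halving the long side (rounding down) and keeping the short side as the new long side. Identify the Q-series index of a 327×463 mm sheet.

Q3

Q0: 927 × 1311 mm
Q1: 655 × 927 mm
Q2: 463 × 655 mm
Q3: 327 × 463 mm
Q4: 231 × 327 mm
→ matches Q3.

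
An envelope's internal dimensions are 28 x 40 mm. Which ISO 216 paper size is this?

Aspect ratio 40/28 ≈ 1.429 — close to the ISO √2 ≈ 1.414.
In the C-series (envelope sizes, between A and B): C10 = 28 × 40 mm.

C10 (28 × 40 mm)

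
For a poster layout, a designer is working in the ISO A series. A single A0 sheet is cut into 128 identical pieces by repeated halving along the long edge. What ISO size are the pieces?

A7

128 = 2^7, so 7 halving steps.
A0 → A1 → … → A7 after 7 steps.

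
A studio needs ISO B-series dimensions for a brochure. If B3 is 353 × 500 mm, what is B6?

125 × 176 mm

B4: ⌊500/2⌋ × 353 = 250 × 353 mm
B5: ⌊353/2⌋ × 250 = 176 × 250 mm
B6: ⌊250/2⌋ × 176 = 125 × 176 mm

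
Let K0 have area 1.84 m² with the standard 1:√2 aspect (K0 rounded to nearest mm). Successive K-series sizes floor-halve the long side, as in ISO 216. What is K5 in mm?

Let K0's short side be w mm. w · w√2 = 1.84 m² = 1,840,000 mm², so w ≈ 1140.6 mm and w√2 ≈ 1613.1 mm → K0 = 1141 × 1613 mm.
K1: ⌊1613/2⌋ × 1141 = 806 × 1141 mm
K2: ⌊1141/2⌋ × 806 = 570 × 806 mm
K3: ⌊806/2⌋ × 570 = 403 × 570 mm
K4: ⌊570/2⌋ × 403 = 285 × 403 mm
K5: ⌊403/2⌋ × 285 = 201 × 285 mm

201 × 285 mm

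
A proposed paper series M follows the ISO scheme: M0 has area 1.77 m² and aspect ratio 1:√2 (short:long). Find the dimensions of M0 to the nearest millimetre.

1119 × 1582 mm

Let the short side be w mm. Then w · w√2 = 1.77 m² = 1,770,000 mm².
w² = 1,770,000/√2, so w ≈ 1118.7 mm; long side = w√2 ≈ 1582.1 mm.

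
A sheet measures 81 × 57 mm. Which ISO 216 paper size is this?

C8 (57 × 81 mm)

Aspect ratio 81/57 ≈ 1.421 — close to the ISO √2 ≈ 1.414.
In the C-series (envelope sizes, between A and B): C8 = 57 × 81 mm.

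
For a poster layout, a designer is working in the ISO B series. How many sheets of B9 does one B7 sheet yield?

Each ISO step halves the sheet: 1 × B7 → 2 × B8 → 4 × B9
From B7 to B9 is 2 halving steps: 2^2 = 4.

4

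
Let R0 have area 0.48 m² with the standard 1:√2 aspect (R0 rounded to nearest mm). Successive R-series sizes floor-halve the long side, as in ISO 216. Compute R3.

Let R0's short side be w mm. w · w√2 = 0.48 m² = 480,000 mm², so w ≈ 582.6 mm and w√2 ≈ 823.9 mm → R0 = 583 × 824 mm.
R1: ⌊824/2⌋ × 583 = 412 × 583 mm
R2: ⌊583/2⌋ × 412 = 291 × 412 mm
R3: ⌊412/2⌋ × 291 = 206 × 291 mm

206 × 291 mm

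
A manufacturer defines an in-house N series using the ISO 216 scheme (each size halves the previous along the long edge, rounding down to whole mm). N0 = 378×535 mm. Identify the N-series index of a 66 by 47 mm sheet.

N0: 378 × 535 mm
N1: 267 × 378 mm
N2: 189 × 267 mm
N3: 133 × 189 mm
N4: 94 × 133 mm
N5: 66 × 94 mm
N6: 47 × 66 mm
N7: 33 × 47 mm
→ matches N6.

N6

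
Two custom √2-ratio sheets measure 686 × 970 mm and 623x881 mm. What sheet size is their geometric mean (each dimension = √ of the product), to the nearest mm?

Short side: √(686 · 623) = √427378 ≈ 653.7 → 654 mm
Long side: √(970 · 881) = √854570 ≈ 924.4 → 924 mm

654 × 924 mm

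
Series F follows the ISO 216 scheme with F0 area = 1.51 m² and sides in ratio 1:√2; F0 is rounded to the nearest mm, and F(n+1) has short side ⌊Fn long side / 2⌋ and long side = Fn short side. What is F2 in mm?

Let F0's short side be w mm. w · w√2 = 1.51 m² = 1,510,000 mm², so w ≈ 1033.3 mm and w√2 ≈ 1461.3 mm → F0 = 1033 × 1461 mm.
F1: ⌊1461/2⌋ × 1033 = 730 × 1033 mm
F2: ⌊1033/2⌋ × 730 = 516 × 730 mm

516 × 730 mm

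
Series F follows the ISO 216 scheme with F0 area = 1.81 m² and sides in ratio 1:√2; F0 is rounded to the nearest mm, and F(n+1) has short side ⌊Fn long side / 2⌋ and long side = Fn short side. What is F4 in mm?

282 × 400 mm

Let F0's short side be w mm. w · w√2 = 1.81 m² = 1,810,000 mm², so w ≈ 1131.3 mm and w√2 ≈ 1599.9 mm → F0 = 1131 × 1600 mm.
F1: ⌊1600/2⌋ × 1131 = 800 × 1131 mm
F2: ⌊1131/2⌋ × 800 = 565 × 800 mm
F3: ⌊800/2⌋ × 565 = 400 × 565 mm
F4: ⌊565/2⌋ × 400 = 282 × 400 mm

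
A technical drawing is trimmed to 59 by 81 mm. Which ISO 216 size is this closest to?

C8 (57 × 81 mm)

Aspect ratio 81/59 ≈ 1.373 (ISO target is √2 ≈ 1.414).
In the C-series (envelope sizes, between A and B): C8 = 57 × 81 mm.
Off by 2 mm total — nearest standard size.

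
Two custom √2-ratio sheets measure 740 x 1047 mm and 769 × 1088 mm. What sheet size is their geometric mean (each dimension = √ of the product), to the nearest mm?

754 × 1067 mm

Short side: √(740 · 769) = √569060 ≈ 754.4 → 754 mm
Long side: √(1047 · 1088) = √1139136 ≈ 1067.3 → 1067 mm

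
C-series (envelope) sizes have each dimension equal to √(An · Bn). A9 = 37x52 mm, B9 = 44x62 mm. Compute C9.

Short side: √(37 · 44) = √1628 ≈ 40.3 → 40 mm
Long side: √(52 · 62) = √3224 ≈ 56.8 → 57 mm

40 × 57 mm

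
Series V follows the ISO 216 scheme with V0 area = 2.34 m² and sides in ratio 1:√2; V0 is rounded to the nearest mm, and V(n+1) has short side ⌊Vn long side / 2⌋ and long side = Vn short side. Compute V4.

Let V0's short side be w mm. w · w√2 = 2.34 m² = 2,340,000 mm², so w ≈ 1286.3 mm and w√2 ≈ 1819.1 mm → V0 = 1286 × 1819 mm.
V1: ⌊1819/2⌋ × 1286 = 909 × 1286 mm
V2: ⌊1286/2⌋ × 909 = 643 × 909 mm
V3: ⌊909/2⌋ × 643 = 454 × 643 mm
V4: ⌊643/2⌋ × 454 = 321 × 454 mm

321 × 454 mm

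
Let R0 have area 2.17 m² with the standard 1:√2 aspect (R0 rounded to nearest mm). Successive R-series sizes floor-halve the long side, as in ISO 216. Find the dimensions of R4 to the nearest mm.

309 × 438 mm

Let R0's short side be w mm. w · w√2 = 2.17 m² = 2,170,000 mm², so w ≈ 1238.7 mm and w√2 ≈ 1751.8 mm → R0 = 1239 × 1752 mm.
R1: ⌊1752/2⌋ × 1239 = 876 × 1239 mm
R2: ⌊1239/2⌋ × 876 = 619 × 876 mm
R3: ⌊876/2⌋ × 619 = 438 × 619 mm
R4: ⌊619/2⌋ × 438 = 309 × 438 mm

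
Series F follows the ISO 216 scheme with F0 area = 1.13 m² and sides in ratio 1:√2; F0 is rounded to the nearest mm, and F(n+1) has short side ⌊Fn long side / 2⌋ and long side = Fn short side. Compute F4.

Let F0's short side be w mm. w · w√2 = 1.13 m² = 1,130,000 mm², so w ≈ 893.9 mm and w√2 ≈ 1264.1 mm → F0 = 894 × 1264 mm.
F1: ⌊1264/2⌋ × 894 = 632 × 894 mm
F2: ⌊894/2⌋ × 632 = 447 × 632 mm
F3: ⌊632/2⌋ × 447 = 316 × 447 mm
F4: ⌊447/2⌋ × 316 = 223 × 316 mm

223 × 316 mm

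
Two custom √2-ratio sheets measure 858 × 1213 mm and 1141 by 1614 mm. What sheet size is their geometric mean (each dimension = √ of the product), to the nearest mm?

Short side: √(858 · 1141) = √978978 ≈ 989.4 → 989 mm
Long side: √(1213 · 1614) = √1957782 ≈ 1399.2 → 1399 mm

989 × 1399 mm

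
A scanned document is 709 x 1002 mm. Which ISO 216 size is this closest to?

B1 (707 × 1000 mm)

Aspect ratio 1002/709 ≈ 1.413 — close to the ISO √2 ≈ 1.414.
In the B-series (B0 = 1000 × 1414 mm): B1 = 707 × 1000 mm.
Off by 4 mm total — nearest standard size.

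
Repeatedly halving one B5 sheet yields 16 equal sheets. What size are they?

B9

16 = 2^4, so 4 halving steps.
B5 → B6 → … → B9 after 4 steps.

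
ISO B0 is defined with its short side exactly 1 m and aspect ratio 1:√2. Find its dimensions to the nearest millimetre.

Short side = 1000 mm; long side = 1000√2 ≈ 1414.2 mm.

1000 × 1414 mm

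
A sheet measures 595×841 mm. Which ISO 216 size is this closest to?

A1 (594 × 841 mm)

Aspect ratio 841/595 ≈ 1.413 — close to the ISO √2 ≈ 1.414.
In the A-series (A0 area = 1 m²): A1 = 594 × 841 mm.
Off by 1 mm total — nearest standard size.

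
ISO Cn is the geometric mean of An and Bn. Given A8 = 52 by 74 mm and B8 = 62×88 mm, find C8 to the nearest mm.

Short side: √(52 · 62) = √3224 ≈ 56.8 → 57 mm
Long side: √(74 · 88) = √6512 ≈ 80.7 → 81 mm

57 × 81 mm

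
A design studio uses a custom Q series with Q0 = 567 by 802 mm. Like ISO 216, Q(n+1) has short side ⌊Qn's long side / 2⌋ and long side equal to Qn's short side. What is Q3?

200 × 283 mm

Q1: ⌊802/2⌋ × 567 = 401 × 567 mm
Q2: ⌊567/2⌋ × 401 = 283 × 401 mm
Q3: ⌊401/2⌋ × 283 = 200 × 283 mm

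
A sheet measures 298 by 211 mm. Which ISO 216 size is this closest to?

A4 (210 × 297 mm)

Aspect ratio 298/211 ≈ 1.412 — close to the ISO √2 ≈ 1.414.
In the A-series (A0 area = 1 m²): A4 = 210 × 297 mm.
Off by 2 mm total — nearest standard size.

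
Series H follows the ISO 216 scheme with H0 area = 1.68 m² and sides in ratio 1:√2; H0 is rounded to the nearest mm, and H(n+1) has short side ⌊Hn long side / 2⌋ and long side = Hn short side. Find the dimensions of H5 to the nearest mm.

192 × 272 mm

Let H0's short side be w mm. w · w√2 = 1.68 m² = 1,680,000 mm², so w ≈ 1089.9 mm and w√2 ≈ 1541.4 mm → H0 = 1090 × 1541 mm.
H1: ⌊1541/2⌋ × 1090 = 770 × 1090 mm
H2: ⌊1090/2⌋ × 770 = 545 × 770 mm
H3: ⌊770/2⌋ × 545 = 385 × 545 mm
H4: ⌊545/2⌋ × 385 = 272 × 385 mm
H5: ⌊385/2⌋ × 272 = 192 × 272 mm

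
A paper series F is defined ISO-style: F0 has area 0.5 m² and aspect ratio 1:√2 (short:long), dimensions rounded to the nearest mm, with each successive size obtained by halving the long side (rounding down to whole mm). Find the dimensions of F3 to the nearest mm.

210 × 297 mm

Let F0's short side be w mm. w · w√2 = 0.5 m² = 500,000 mm², so w ≈ 594.6 mm and w√2 ≈ 840.9 mm → F0 = 595 × 841 mm.
F1: ⌊841/2⌋ × 595 = 420 × 595 mm
F2: ⌊595/2⌋ × 420 = 297 × 420 mm
F3: ⌊420/2⌋ × 297 = 210 × 297 mm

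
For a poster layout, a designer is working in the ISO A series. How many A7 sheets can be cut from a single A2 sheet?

32

Each ISO step halves the sheet: 1 × A2 → 2 × A3 → 4 × A4 → 8 × A5 → …
From A2 to A7 is 5 halving steps: 2^5 = 32.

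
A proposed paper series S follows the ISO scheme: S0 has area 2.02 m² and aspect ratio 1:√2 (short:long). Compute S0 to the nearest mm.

Let the short side be w mm. Then w · w√2 = 2.02 m² = 2,020,000 mm².
w² = 2,020,000/√2, so w ≈ 1195.1 mm; long side = w√2 ≈ 1690.2 mm.

1195 × 1690 mm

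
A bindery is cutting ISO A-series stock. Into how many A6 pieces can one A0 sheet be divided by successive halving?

Each ISO step halves the sheet: 1 × A0 → 2 × A1 → 4 × A2 → 8 × A3 → …
From A0 to A6 is 6 halving steps: 2^6 = 64.

64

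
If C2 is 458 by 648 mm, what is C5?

C3: ⌊648/2⌋ × 458 = 324 × 458 mm
C4: ⌊458/2⌋ × 324 = 229 × 324 mm
C5: ⌊324/2⌋ × 229 = 162 × 229 mm

162 × 229 mm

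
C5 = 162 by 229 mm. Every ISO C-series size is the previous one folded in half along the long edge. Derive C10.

28 × 40 mm

C6: ⌊229/2⌋ × 162 = 114 × 162 mm
C7: ⌊162/2⌋ × 114 = 81 × 114 mm
C8: ⌊114/2⌋ × 81 = 57 × 81 mm
C9: ⌊81/2⌋ × 57 = 40 × 57 mm
C10: ⌊57/2⌋ × 40 = 28 × 40 mm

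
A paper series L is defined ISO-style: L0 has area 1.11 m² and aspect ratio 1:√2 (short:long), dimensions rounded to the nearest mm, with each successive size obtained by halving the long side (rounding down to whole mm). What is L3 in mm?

Let L0's short side be w mm. w · w√2 = 1.11 m² = 1,110,000 mm², so w ≈ 885.9 mm and w√2 ≈ 1252.9 mm → L0 = 886 × 1253 mm.
L1: ⌊1253/2⌋ × 886 = 626 × 886 mm
L2: ⌊886/2⌋ × 626 = 443 × 626 mm
L3: ⌊626/2⌋ × 443 = 313 × 443 mm

313 × 443 mm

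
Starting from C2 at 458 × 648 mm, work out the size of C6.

114 × 162 mm

C3: ⌊648/2⌋ × 458 = 324 × 458 mm
C4: ⌊458/2⌋ × 324 = 229 × 324 mm
C5: ⌊324/2⌋ × 229 = 162 × 229 mm
C6: ⌊229/2⌋ × 162 = 114 × 162 mm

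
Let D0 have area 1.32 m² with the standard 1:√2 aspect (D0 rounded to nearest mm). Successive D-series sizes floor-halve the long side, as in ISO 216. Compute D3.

Let D0's short side be w mm. w · w√2 = 1.32 m² = 1,320,000 mm², so w ≈ 966.1 mm and w√2 ≈ 1366.3 mm → D0 = 966 × 1366 mm.
D1: ⌊1366/2⌋ × 966 = 683 × 966 mm
D2: ⌊966/2⌋ × 683 = 483 × 683 mm
D3: ⌊683/2⌋ × 483 = 341 × 483 mm

341 × 483 mm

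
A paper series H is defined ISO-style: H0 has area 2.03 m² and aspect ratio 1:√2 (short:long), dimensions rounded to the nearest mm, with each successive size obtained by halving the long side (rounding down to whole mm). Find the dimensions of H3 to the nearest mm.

Let H0's short side be w mm. w · w√2 = 2.03 m² = 2,030,000 mm², so w ≈ 1198.1 mm and w√2 ≈ 1694.4 mm → H0 = 1198 × 1694 mm.
H1: ⌊1694/2⌋ × 1198 = 847 × 1198 mm
H2: ⌊1198/2⌋ × 847 = 599 × 847 mm
H3: ⌊847/2⌋ × 599 = 423 × 599 mm

423 × 599 mm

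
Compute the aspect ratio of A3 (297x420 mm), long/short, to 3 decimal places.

1.414

420 / 297 = 1.414
Matches √2 ≈ 1.414 — the ISO 216 defining ratio.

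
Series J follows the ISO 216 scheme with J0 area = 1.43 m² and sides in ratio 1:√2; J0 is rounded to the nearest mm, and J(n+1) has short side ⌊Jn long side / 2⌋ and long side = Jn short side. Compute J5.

177 × 251 mm

Let J0's short side be w mm. w · w√2 = 1.43 m² = 1,430,000 mm², so w ≈ 1005.6 mm and w√2 ≈ 1422.1 mm → J0 = 1006 × 1422 mm.
J1: ⌊1422/2⌋ × 1006 = 711 × 1006 mm
J2: ⌊1006/2⌋ × 711 = 503 × 711 mm
J3: ⌊711/2⌋ × 503 = 355 × 503 mm
J4: ⌊503/2⌋ × 355 = 251 × 355 mm
J5: ⌊355/2⌋ × 251 = 177 × 251 mm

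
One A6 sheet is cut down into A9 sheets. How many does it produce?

Each ISO step halves the sheet: 1 × A6 → 2 × A7 → 4 × A8 → 8 × A9
From A6 to A9 is 3 halving steps: 2^3 = 8.

8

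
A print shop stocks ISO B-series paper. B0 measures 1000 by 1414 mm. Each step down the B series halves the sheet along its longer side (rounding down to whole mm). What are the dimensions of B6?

125 × 176 mm

B1: ⌊1414/2⌋ × 1000 = 707 × 1000 mm
B2: ⌊1000/2⌋ × 707 = 500 × 707 mm
B3: ⌊707/2⌋ × 500 = 353 × 500 mm
B4: ⌊500/2⌋ × 353 = 250 × 353 mm
B5: ⌊353/2⌋ × 250 = 176 × 250 mm
B6: ⌊250/2⌋ × 176 = 125 × 176 mm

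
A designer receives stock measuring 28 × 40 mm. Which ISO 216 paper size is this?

Aspect ratio 40/28 ≈ 1.429 — close to the ISO √2 ≈ 1.414.
In the C-series (envelope sizes, between A and B): C10 = 28 × 40 mm.

C10 (28 × 40 mm)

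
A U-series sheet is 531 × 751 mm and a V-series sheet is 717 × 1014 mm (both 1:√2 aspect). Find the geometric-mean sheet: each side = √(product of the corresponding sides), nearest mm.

617 × 873 mm

Short side: √(531 · 717) = √380727 ≈ 617.0 → 617 mm
Long side: √(751 · 1014) = √761514 ≈ 872.6 → 873 mm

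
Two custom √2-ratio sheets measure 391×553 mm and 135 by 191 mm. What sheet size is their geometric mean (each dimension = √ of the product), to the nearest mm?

Short side: √(391 · 135) = √52785 ≈ 229.7 → 230 mm
Long side: √(553 · 191) = √105623 ≈ 325.0 → 325 mm

230 × 325 mm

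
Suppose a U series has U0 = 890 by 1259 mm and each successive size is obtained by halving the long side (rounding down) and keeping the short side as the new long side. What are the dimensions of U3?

314 × 445 mm

U1: ⌊1259/2⌋ × 890 = 629 × 890 mm
U2: ⌊890/2⌋ × 629 = 445 × 629 mm
U3: ⌊629/2⌋ × 445 = 314 × 445 mm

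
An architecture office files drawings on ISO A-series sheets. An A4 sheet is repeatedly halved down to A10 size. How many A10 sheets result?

64

A4 = 210 × 297 mm; A10 = 26 × 37 mm.
Each halving step doubles the count; 6 steps from A4 to A10.
2^6 = 64.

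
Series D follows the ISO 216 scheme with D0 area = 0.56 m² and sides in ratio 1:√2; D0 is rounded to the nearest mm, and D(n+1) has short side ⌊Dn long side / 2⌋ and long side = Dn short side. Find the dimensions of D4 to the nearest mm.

Let D0's short side be w mm. w · w√2 = 0.56 m² = 560,000 mm², so w ≈ 629.3 mm and w√2 ≈ 889.9 mm → D0 = 629 × 890 mm.
D1: ⌊890/2⌋ × 629 = 445 × 629 mm
D2: ⌊629/2⌋ × 445 = 314 × 445 mm
D3: ⌊445/2⌋ × 314 = 222 × 314 mm
D4: ⌊314/2⌋ × 222 = 157 × 222 mm

157 × 222 mm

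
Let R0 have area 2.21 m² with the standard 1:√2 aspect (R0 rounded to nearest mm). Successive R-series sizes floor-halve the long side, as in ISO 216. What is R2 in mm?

625 × 884 mm

Let R0's short side be w mm. w · w√2 = 2.21 m² = 2,210,000 mm², so w ≈ 1250.1 mm and w√2 ≈ 1767.9 mm → R0 = 1250 × 1768 mm.
R1: ⌊1768/2⌋ × 1250 = 884 × 1250 mm
R2: ⌊1250/2⌋ × 884 = 625 × 884 mm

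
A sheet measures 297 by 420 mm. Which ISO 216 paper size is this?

A3 (297 × 420 mm)

Aspect ratio 420/297 ≈ 1.414 — close to the ISO √2 ≈ 1.414.
In the A-series (A0 area = 1 m²): A3 = 297 × 420 mm.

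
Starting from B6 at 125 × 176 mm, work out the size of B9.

B7: ⌊176/2⌋ × 125 = 88 × 125 mm
B8: ⌊125/2⌋ × 88 = 62 × 88 mm
B9: ⌊88/2⌋ × 62 = 44 × 62 mm

44 × 62 mm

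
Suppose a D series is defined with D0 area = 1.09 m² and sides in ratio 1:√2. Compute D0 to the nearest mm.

Let the short side be w mm. Then w · w√2 = 1.09 m² = 1,090,000 mm².
w² = 1,090,000/√2, so w ≈ 877.9 mm; long side = w√2 ≈ 1241.6 mm.

878 × 1242 mm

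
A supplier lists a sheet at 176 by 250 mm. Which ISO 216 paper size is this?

Aspect ratio 250/176 ≈ 1.420 — close to the ISO √2 ≈ 1.414.
In the B-series (B0 = 1000 × 1414 mm): B5 = 176 × 250 mm.

B5 (176 × 250 mm)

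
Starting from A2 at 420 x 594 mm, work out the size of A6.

105 × 148 mm

A3: ⌊594/2⌋ × 420 = 297 × 420 mm
A4: ⌊420/2⌋ × 297 = 210 × 297 mm
A5: ⌊297/2⌋ × 210 = 148 × 210 mm
A6: ⌊210/2⌋ × 148 = 105 × 148 mm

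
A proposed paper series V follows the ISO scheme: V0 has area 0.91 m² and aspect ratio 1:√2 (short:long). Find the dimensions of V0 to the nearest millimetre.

802 × 1134 mm

Let the short side be w mm. Then w · w√2 = 0.91 m² = 910,000 mm².
w² = 910,000/√2, so w ≈ 802.2 mm; long side = w√2 ≈ 1134.4 mm.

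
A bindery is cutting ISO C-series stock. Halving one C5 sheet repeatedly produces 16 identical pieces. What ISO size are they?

16 = 2^4, so 4 halving steps.
C5 → C6 → … → C9 after 4 steps.

C9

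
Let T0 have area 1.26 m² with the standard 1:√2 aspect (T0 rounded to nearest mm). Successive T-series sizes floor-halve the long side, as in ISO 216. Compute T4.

Let T0's short side be w mm. w · w√2 = 1.26 m² = 1,260,000 mm², so w ≈ 943.9 mm and w√2 ≈ 1334.9 mm → T0 = 944 × 1335 mm.
T1: ⌊1335/2⌋ × 944 = 667 × 944 mm
T2: ⌊944/2⌋ × 667 = 472 × 667 mm
T3: ⌊667/2⌋ × 472 = 333 × 472 mm
T4: ⌊472/2⌋ × 333 = 236 × 333 mm

236 × 333 mm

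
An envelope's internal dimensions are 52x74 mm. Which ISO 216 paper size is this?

Aspect ratio 74/52 ≈ 1.423 — close to the ISO √2 ≈ 1.414.
In the A-series (A0 area = 1 m²): A8 = 52 × 74 mm.

A8 (52 × 74 mm)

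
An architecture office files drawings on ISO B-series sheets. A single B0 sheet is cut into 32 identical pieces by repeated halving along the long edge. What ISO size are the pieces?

B5

32 = 2^5, so 5 halving steps.
B0 → B1 → … → B5 after 5 steps.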